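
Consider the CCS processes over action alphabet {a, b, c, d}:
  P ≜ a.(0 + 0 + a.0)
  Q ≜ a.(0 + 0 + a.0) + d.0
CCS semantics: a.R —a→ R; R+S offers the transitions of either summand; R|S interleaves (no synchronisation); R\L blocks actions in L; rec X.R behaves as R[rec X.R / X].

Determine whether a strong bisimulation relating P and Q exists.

Reachable graph of P (3 states):
  m0 = a.(0 + 0 + a.0) | ··a··> m1
  m1 = 0 + 0 + a.0 | ··a··> m2
  m2 = 0 | stopped
Reachable graph of Q (3 states):
  n0 = a.(0 + 0 + a.0) + d.0 | ··a··> n1, ··d··> n2
  n1 = 0 + 0 + a.0 | ··a··> n2
  n2 = 0 | stopped
Bisimilarity quotient blocks:
  B0 = {m0}
  B1 = {m1, n1}
  B2 = {m2, n2}
  B3 = {n0}
m0 ∈ B0, n0 ∈ B3 → different blocks

not bisimilar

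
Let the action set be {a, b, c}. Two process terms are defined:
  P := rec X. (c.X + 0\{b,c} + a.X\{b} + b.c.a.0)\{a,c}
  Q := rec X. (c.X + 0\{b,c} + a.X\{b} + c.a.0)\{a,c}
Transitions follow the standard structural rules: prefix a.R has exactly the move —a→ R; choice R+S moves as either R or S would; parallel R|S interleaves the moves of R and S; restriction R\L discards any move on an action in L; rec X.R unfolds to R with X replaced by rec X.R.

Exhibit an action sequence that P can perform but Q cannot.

P's transition system — 2 states:
  u0 = rec X. (c.X + 0\{b,c} + a.X\{b} + b.c.a.0)\{a,c} :: —b→ u1
  u1 = (c.a.0)\{a,c} :: stopped
Q's transition system — 1 states:
  v0 = rec X. (c.X + 0\{b,c} + a.X\{b} + c.a.0)\{a,c} :: stopped
Run σ = ⟨b⟩ on P: start {u0}
  after b @ step 1: {u1}
  ✓ P
Run σ = ⟨b⟩ on Q: start {v0}
  after b @ step 1: ∅  — Q cannot continue

b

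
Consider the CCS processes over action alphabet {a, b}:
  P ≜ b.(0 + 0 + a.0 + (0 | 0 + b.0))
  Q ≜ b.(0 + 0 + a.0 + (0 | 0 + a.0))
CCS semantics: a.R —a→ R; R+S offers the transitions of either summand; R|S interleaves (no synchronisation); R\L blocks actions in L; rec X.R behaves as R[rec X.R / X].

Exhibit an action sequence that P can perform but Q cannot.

LTS(P): 3 reachable states
  u0 = b.(0 + 0 + a.0 + (0 | 0 + b.0)) ⊢ —b→ u1
  u1 = 0 + 0 + a.0 + (0 | 0 + b.0) ⊢ —a→ u2, —b→ u2
  u2 = 0 ⊢ stopped
LTS(Q): 3 reachable states
  v0 = b.(0 + 0 + a.0 + (0 | 0 + a.0)) ⊢ —b→ v1
  v1 = 0 + 0 + a.0 + (0 | 0 + a.0) ⊢ —a→ v2
  v2 = 0 ⊢ stopped
Trace ⟨bb⟩ through P, begin at {u0}:
  [1] b ⇒ {u1}
  [2] b ⇒ {u2}
  — P admits the full trace.
Trace ⟨bb⟩ through Q, begin at {v0}:
  [1] b ⇒ {v1}
  [2] b ⇒ ∅  — Q cannot continue

bb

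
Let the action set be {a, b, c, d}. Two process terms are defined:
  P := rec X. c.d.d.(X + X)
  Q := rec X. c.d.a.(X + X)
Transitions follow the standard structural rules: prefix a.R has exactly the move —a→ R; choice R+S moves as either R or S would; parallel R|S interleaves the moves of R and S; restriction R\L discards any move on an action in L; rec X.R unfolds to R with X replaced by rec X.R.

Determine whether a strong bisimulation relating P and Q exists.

LTS(P): 4 reachable states
  m0 = rec X. c.d.d.(X + X) has moves -c-> m1
  m1 = d.d.((rec X. c.d.d.(X + X)) + (rec X. c.d.d.(X + X))) has moves -d-> m2
  m2 = d.((rec X. c.d.d.(X + X)) + (rec X. c.d.d.(X + X))) has moves -d-> m3
  m3 = (rec X. c.d.d.(X + X)) + (rec X. c.d.d.(X + X)) has moves -c-> m1
LTS(Q): 4 reachable states
  n0 = rec X. c.d.a.(X + X) has moves -c-> n1
  n1 = d.a.((rec X. c.d.a.(X + X)) + (rec X. c.d.a.(X + X))) has moves -d-> n2
  n2 = a.((rec X. c.d.a.(X + X)) + (rec X. c.d.a.(X + X))) has moves -a-> n3
  n3 = (rec X. c.d.a.(X + X)) + (rec X. c.d.a.(X + X)) has moves -c-> n1
Coarsest stable partition (strong bisimilarity classes):
  B0 = {m0, m3}
  B1 = {m1}
  B2 = {m2}
  B3 = {n0, n3}
  B4 = {n1}
  B5 = {n2}
m0 ∈ B0, n0 ∈ B3 → different blocks

not bisimilar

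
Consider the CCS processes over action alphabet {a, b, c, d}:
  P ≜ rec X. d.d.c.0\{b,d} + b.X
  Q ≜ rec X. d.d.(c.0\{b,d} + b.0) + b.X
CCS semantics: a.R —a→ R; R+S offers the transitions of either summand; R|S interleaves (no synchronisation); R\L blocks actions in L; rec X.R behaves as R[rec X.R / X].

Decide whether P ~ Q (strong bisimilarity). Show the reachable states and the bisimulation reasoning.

LTS(P): 4 reachable states
  u0 = rec X. d.d.c.0\{b,d} + b.X has moves --b--▸ u0, --d--▸ u1
  u1 = d.c.0\{b,d} has moves --d--▸ u2
  u2 = c.0\{b,d} has moves --c--▸ u3
  u3 = 0\{b,d} has moves ∅
LTS(Q): 5 reachable states
  v0 = rec X. d.d.(c.0\{b,d} + b.0) + b.X has moves --b--▸ v0, --d--▸ v1
  v1 = d.(c.0\{b,d} + b.0) has moves --d--▸ v2
  v2 = c.0\{b,d} + b.0 has moves --b--▸ v3, --c--▸ v4
  v3 = 0 has moves ∅
  v4 = 0\{b,d} has moves ∅
Bisimilarity quotient blocks:
  B0 = {u0}
  B1 = {u1}
  B2 = {u2}
  B3 = {u3, v3, v4}
  B4 = {v0}
  B5 = {v1}
  B6 = {v2}
u0 ∈ B0, v0 ∈ B4 → different blocks

NO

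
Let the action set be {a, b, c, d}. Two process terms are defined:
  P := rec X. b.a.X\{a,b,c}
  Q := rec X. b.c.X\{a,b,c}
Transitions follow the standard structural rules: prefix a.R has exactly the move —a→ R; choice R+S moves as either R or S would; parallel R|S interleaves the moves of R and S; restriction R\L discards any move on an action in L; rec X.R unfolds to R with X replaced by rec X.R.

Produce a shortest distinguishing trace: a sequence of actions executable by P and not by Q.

LTS(P): 3 reachable states
  s0 = rec X. b.a.X\{a,b,c} | —b→ s1
  s1 = a.(rec X. b.a.X\{a,b,c})\{a,b,c} | —a→ s2
  s2 = (rec X. b.a.X\{a,b,c})\{a,b,c} | deadlocked
LTS(Q): 3 reachable states
  t0 = rec X. b.c.X\{a,b,c} | —b→ t1
  t1 = c.(rec X. b.c.X\{a,b,c})\{a,b,c} | —c→ t2
  t2 = (rec X. b.c.X\{a,b,c})\{a,b,c} | deadlocked
Trace ⟨ba⟩ through P, begin at {s0}:
  [1] b ⇒ {s1}
  [2] a ⇒ {s2}
  P completes σ.
Trace ⟨ba⟩ through Q, begin at {t0}:
  [1] b ⇒ {t1}
  [2] a ⇒ ∅  — Q cannot continue

ba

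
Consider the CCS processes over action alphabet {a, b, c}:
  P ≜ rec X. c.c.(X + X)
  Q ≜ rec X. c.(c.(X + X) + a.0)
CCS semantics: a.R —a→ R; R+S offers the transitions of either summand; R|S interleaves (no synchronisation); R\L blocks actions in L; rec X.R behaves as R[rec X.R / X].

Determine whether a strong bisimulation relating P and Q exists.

Reachable graph of P (3 states):
  s0 = rec X. c.c.(X + X) ⊢ --c--▸ s1
  s1 = c.((rec X. c.c.(X + X)) + (rec X. c.c.(X + X))) ⊢ --c--▸ s2
  s2 = (rec X. c.c.(X + X)) + (rec X. c.c.(X + X)) ⊢ --c--▸ s1
Reachable graph of Q (4 states):
  t0 = rec X. c.(c.(X + X) + a.0) ⊢ --c--▸ t1
  t1 = c.((rec X. c.(c.(X + X) + a.0)) + (rec X. c.(c.(X + X) + a.0))) + a.0 ⊢ --a--▸ t2, --c--▸ t3
  t2 = 0 ⊢ ·
  t3 = (rec X. c.(c.(X + X) + a.0)) + (rec X. c.(c.(X + X) + a.0)) ⊢ --c--▸ t1
Bisimilarity quotient blocks:
  B0 = {s0, s1, s2}
  B1 = {t0, t3}
  B2 = {t1}
  B3 = {t2}
s0 ∈ B0, t0 ∈ B1 → different blocks

P ≁ Q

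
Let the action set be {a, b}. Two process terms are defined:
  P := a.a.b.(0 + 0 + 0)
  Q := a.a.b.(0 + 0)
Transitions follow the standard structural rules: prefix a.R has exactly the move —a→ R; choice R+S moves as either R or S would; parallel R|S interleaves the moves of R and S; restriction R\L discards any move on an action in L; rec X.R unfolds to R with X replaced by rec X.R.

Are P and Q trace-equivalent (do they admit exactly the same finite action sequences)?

traces(P) = traces(Q)

P's transition system — 4 states:
  s0 = a.a.b.(0 + 0 + 0) has moves -a-> s1
  s1 = a.b.(0 + 0 + 0) has moves -a-> s2
  s2 = b.(0 + 0 + 0) has moves -b-> s3
  s3 = 0 + 0 + 0 has moves ·
Q's transition system — 4 states:
  t0 = a.a.b.(0 + 0) has moves -a-> t1
  t1 = a.b.(0 + 0) has moves -a-> t2
  t2 = b.(0 + 0) has moves -b-> t3
  t3 = 0 + 0 has moves ·
Bisimilarity quotient blocks:
  B0 = {s0, t0}
  B1 = {s1, t1}
  B2 = {s2, t2}
  B3 = {s3, t3}
s0 ∈ B0, t0 ∈ B0 → same block
Bisimilar ⇒ trace-equivalent.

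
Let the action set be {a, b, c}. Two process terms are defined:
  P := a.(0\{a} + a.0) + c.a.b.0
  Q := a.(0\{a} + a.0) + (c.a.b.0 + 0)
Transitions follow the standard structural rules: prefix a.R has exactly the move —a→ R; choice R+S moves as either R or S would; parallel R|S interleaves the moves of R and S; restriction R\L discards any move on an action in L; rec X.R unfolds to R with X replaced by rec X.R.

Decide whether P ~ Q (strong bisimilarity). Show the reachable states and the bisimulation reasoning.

bisimilar

Reachable graph of P (5 states):
  s0 = a.(0\{a} + a.0) + c.a.b.0 :: =a=> s1, =c=> s2
  s1 = 0\{a} + a.0 :: =a=> s3
  s2 = a.b.0 :: =a=> s4
  s3 = 0 :: deadlocked
  s4 = b.0 :: =b=> s3
Reachable graph of Q (5 states):
  t0 = a.(0\{a} + a.0) + (c.a.b.0 + 0) :: =a=> t1, =c=> t2
  t1 = 0\{a} + a.0 :: =a=> t3
  t2 = a.b.0 :: =a=> t4
  t3 = 0 :: deadlocked
  t4 = b.0 :: =b=> t3
Partition-refinement fixed point:
  B0 = {s0, t0}
  B1 = {s1, t1}
  B2 = {s3, t3}
  B3 = {s2, t2}
  B4 = {s4, t4}
s0 ∈ B0, t0 ∈ B0 → same block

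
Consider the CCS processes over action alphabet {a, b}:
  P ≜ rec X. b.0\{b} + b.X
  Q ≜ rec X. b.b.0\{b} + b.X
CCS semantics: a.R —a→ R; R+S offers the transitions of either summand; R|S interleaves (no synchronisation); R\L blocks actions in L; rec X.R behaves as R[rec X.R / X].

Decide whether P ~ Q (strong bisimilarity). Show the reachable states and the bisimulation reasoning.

P's transition system — 2 states:
  m0 = rec X. b.0\{b} + b.X | —b→ m0, —b→ m1
  m1 = 0\{b} | (no moves)
Q's transition system — 3 states:
  n0 = rec X. b.b.0\{b} + b.X | —b→ n0, —b→ n1
  n1 = b.0\{b} | —b→ n2
  n2 = 0\{b} | (no moves)
Bisimilarity quotient blocks:
  B0 = {m0}
  B1 = {m1, n2}
  B2 = {n0}
  B3 = {n1}
m0 ∈ B0, n0 ∈ B2 → different blocks

not bisimilar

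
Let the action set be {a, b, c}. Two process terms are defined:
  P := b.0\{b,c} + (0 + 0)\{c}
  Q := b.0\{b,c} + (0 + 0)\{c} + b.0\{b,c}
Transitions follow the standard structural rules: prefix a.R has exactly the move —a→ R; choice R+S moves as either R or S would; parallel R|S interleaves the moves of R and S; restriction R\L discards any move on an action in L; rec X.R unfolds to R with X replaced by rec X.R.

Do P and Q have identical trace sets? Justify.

Reachable graph of P (2 states):
  s0 = b.0\{b,c} + (0 + 0)\{c} | =b=> s1
  s1 = 0\{b,c} | ∅
Reachable graph of Q (2 states):
  t0 = b.0\{b,c} + (0 + 0)\{c} + b.0\{b,c} | =b=> t1
  t1 = 0\{b,c} | ∅
Partition-refinement fixed point:
  B0 = {s0, t0}
  B1 = {s1, t1}
s0 ∈ B0, t0 ∈ B0 → same block
Bisimilar ⇒ trace-equivalent.

traces(P) = traces(Q)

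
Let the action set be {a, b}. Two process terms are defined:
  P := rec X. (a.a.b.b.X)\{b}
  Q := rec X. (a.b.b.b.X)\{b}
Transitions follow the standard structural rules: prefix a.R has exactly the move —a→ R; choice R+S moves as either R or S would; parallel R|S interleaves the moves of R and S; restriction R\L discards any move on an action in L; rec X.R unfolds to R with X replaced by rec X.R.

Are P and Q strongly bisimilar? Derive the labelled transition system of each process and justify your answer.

Reachable graph of P (3 states):
  m0 = rec X. (a.a.b.b.X)\{b} | =a=> m1
  m1 = (a.b.b.(rec X. (a.a.b.b.X)\{b}))\{b} | =a=> m2
  m2 = (b.b.(rec X. (a.a.b.b.X)\{b}))\{b} | (no moves)
Reachable graph of Q (2 states):
  n0 = rec X. (a.b.b.b.X)\{b} | =a=> n1
  n1 = (b.b.b.(rec X. (a.b.b.b.X)\{b}))\{b} | (no moves)
Partition-refinement fixed point:
  B0 = {m0}
  B1 = {m1, n0}
  B2 = {m2, n1}
m0 ∈ B0, n0 ∈ B1 → different blocks

NO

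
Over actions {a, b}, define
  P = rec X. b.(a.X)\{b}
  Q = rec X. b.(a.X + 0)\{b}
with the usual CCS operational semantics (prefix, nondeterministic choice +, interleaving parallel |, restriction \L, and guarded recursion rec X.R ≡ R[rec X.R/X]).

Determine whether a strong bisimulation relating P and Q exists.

P's transition system — 3 states:
  s0 = rec X. b.(a.X)\{b} has moves =b=> s1
  s1 = (a.(rec X. b.(a.X)\{b}))\{b} has moves =a=> s2
  s2 = (rec X. b.(a.X)\{b})\{b} has moves stopped
Q's transition system — 3 states:
  t0 = rec X. b.(a.X + 0)\{b} has moves =b=> t1
  t1 = (a.(rec X. b.(a.X + 0)\{b}) + 0)\{b} has moves =a=> t2
  t2 = (rec X. b.(a.X + 0)\{b})\{b} has moves stopped
Partition-refinement fixed point:
  B0 = {s0, t0}
  B1 = {s1, t1}
  B2 = {s2, t2}
s0 ∈ B0, t0 ∈ B0 → same block

YES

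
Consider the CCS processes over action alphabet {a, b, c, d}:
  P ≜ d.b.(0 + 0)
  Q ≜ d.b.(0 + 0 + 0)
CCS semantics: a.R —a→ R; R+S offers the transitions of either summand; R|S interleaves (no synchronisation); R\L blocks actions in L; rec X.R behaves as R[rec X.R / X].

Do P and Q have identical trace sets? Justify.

Reachable graph of P (3 states):
  u0 = d.b.(0 + 0) | =d=> u1
  u1 = b.(0 + 0) | =b=> u2
  u2 = 0 + 0 | stopped
Reachable graph of Q (3 states):
  v0 = d.b.(0 + 0 + 0) | =d=> v1
  v1 = b.(0 + 0 + 0) | =b=> v2
  v2 = 0 + 0 + 0 | stopped
Coarsest stable partition (strong bisimilarity classes):
  B0 = {u0, v0}
  B1 = {u1, v1}
  B2 = {u2, v2}
u0 ∈ B0, v0 ∈ B0 → same block
Bisimilar ⇒ trace-equivalent.

trace-equivalent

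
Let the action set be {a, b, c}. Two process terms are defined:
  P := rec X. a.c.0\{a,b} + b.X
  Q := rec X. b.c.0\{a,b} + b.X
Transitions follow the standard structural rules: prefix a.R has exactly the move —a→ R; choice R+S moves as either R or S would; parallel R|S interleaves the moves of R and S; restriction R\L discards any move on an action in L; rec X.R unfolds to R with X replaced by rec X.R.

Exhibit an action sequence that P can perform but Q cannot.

a

LTS(P): 3 reachable states
  u0 = rec X. a.c.0\{a,b} + b.X | =a=> u1, =b=> u0
  u1 = c.0\{a,b} | =c=> u2
  u2 = 0\{a,b} | (no moves)
LTS(Q): 3 reachable states
  v0 = rec X. b.c.0\{a,b} + b.X | =b=> v0, =b=> v1
  v1 = c.0\{a,b} | =c=> v2
  v2 = 0\{a,b} | (no moves)
Trace ⟨a⟩ through P, begin at {u0}:
  step 1 (a): {u1}
  — P admits the full trace.
Trace ⟨a⟩ through Q, begin at {v0}:
  step 1 (a): no successor for Q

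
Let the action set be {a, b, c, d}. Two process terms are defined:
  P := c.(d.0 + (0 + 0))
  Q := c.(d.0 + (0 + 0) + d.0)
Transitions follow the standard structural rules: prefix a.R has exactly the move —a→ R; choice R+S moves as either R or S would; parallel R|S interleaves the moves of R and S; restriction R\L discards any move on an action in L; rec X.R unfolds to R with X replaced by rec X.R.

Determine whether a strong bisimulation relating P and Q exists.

YES

LTS(P): 3 reachable states
  s0 = c.(d.0 + (0 + 0)) :: ··c··> s1
  s1 = d.0 + (0 + 0) :: ··d··> s2
  s2 = 0 :: (no moves)
LTS(Q): 3 reachable states
  t0 = c.(d.0 + (0 + 0) + d.0) :: ··c··> t1
  t1 = d.0 + (0 + 0) + d.0 :: ··d··> t2
  t2 = 0 :: (no moves)
Bisimilarity quotient blocks:
  B0 = {s0, t0}
  B1 = {s1, t1}
  B2 = {s2, t2}
s0 ∈ B0, t0 ∈ B0 → same block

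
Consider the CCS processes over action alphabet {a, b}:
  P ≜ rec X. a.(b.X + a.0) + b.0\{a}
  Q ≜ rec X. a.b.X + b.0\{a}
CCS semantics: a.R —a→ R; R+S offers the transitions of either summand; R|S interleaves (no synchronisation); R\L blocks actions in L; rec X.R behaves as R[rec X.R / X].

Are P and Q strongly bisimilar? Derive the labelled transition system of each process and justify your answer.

not bisimilar

LTS(P): 4 reachable states
  p0 = rec X. a.(b.X + a.0) + b.0\{a} | -a-> p1, -b-> p2
  p1 = b.(rec X. a.(b.X + a.0) + b.0\{a}) + a.0 | -a-> p3, -b-> p0
  p2 = 0\{a} | (no moves)
  p3 = 0 | (no moves)
LTS(Q): 3 reachable states
  q0 = rec X. a.b.X + b.0\{a} | -a-> q1, -b-> q2
  q1 = b.(rec X. a.b.X + b.0\{a}) | -b-> q0
  q2 = 0\{a} | (no moves)
Bisimilarity quotient blocks:
  B0 = {p0}
  B1 = {p1}
  B2 = {p2, p3, q2}
  B3 = {q0}
  B4 = {q1}
p0 ∈ B0, q0 ∈ B3 → different blocks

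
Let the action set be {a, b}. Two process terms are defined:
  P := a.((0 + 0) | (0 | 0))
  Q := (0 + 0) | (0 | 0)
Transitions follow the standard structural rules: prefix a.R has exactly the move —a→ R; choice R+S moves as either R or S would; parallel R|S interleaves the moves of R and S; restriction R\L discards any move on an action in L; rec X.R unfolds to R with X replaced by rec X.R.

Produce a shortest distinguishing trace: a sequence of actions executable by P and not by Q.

a

P's transition system — 2 states:
  s0 = a.((0 + 0) | (0 | 0)) | =a=> s1
  s1 = (0 + 0) | (0 | 0) | stopped
Q's transition system — 1 states:
  t0 = (0 + 0) | (0 | 0) | stopped
Executing a from P (initial set {s0}):
  step 1 (a): {s1}
  P completes σ.
Executing a from Q (initial set {t0}):
  step 1 (a): ∅ (Q stuck)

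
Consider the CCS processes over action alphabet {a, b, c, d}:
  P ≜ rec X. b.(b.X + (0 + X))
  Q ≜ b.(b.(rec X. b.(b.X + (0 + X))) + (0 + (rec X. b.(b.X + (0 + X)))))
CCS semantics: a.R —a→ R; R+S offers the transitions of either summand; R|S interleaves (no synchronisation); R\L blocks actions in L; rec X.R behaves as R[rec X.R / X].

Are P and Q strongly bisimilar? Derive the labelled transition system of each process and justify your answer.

P's transition system — 2 states:
  p0 = rec X. b.(b.X + (0 + X)) → —b→ p1
  p1 = b.(rec X. b.(b.X + (0 + X))) + (0 + (rec X. b.(b.X + (0 + X)))) → —b→ p0, —b→ p1
Q's transition system — 3 states:
  q0 = b.(b.(rec X. b.(b.X + (0 + X))) + (0 + (rec X. b.(b.X + (0 + X))))) → —b→ q1
  q1 = b.(rec X. b.(b.X + (0 + X))) + (0 + (rec X. b.(b.X + (0 + X)))) → —b→ q1, —b→ q2
  q2 = rec X. b.(b.X + (0 + X)) → —b→ q1
Bisimilarity quotient blocks:
  B0 = {p0, p1, q0, q1, q2}
p0 ∈ B0, q0 ∈ B0 → same block

P ~ Q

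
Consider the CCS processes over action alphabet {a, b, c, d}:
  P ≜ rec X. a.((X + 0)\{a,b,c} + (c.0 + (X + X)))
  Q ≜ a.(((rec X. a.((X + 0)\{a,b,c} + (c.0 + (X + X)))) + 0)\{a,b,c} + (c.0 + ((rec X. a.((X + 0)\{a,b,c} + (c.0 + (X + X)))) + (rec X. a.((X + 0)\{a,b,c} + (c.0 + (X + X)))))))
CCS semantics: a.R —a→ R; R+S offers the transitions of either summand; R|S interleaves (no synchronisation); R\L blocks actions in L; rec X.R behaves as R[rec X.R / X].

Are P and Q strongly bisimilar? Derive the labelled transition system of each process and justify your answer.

Reachable graph of P (3 states):
  m0 = rec X. a.((X + 0)\{a,b,c} + (c.0 + (X + X))) → ··a··> m1
  m1 = ((rec X. a.((X + 0)\{a,b,c} + (c.0 + (X + X)))) + 0)\{a,b,c} + (c.0 + ((rec X. a.((X + 0)\{a,b,c} + (c.0 + (X + X)))) + (rec X. a.((X + 0)\{a,b,c} + (c.0 + (X + X)))))) → ··a··> m1, ··c··> m2
  m2 = 0 → stopped
Reachable graph of Q (3 states):
  n0 = a.(((rec X. a.((X + 0)\{a,b,c} + (c.0 + (X + X)))) + 0)\{a,b,c} + (c.0 + ((rec X. a.((X + 0)\{a,b,c} + (c.0 + (X + X)))) + (rec X. a.((X + 0)\{a,b,c} + (c.0 + (X + X))))))) → ··a··> n1
  n1 = ((rec X. a.((X + 0)\{a,b,c} + (c.0 + (X + X)))) + 0)\{a,b,c} + (c.0 + ((rec X. a.((X + 0)\{a,b,c} + (c.0 + (X + X)))) + (rec X. a.((X + 0)\{a,b,c} + (c.0 + (X + X)))))) → ··a··> n1, ··c··> n2
  n2 = 0 → stopped
Coarsest stable partition (strong bisimilarity classes):
  B0 = {m0, n0}
  B1 = {m1, n1}
  B2 = {m2, n2}
m0 ∈ B0, n0 ∈ B0 → same block

bisimilar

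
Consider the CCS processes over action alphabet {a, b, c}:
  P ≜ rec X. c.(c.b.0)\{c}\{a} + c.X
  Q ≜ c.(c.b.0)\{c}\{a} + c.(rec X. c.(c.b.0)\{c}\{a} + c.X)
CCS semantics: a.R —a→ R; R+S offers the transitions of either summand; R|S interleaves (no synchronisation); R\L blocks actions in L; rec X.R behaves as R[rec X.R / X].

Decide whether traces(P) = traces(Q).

P's transition system — 2 states:
  s0 = rec X. c.(c.b.0)\{c}\{a} + c.X → -c-> s0, -c-> s1
  s1 = (c.b.0)\{c}\{a} → ·
Q's transition system — 3 states:
  t0 = c.(c.b.0)\{c}\{a} + c.(rec X. c.(c.b.0)\{c}\{a} + c.X) → -c-> t1, -c-> t2
  t1 = (c.b.0)\{c}\{a} → ·
  t2 = rec X. c.(c.b.0)\{c}\{a} + c.X → -c-> t1, -c-> t2
Coarsest stable partition (strong bisimilarity classes):
  B0 = {s0, t0, t2}
  B1 = {s1, t1}
s0 ∈ B0, t0 ∈ B0 → same block
Bisimilar ⇒ trace-equivalent.

traces(P) = traces(Q)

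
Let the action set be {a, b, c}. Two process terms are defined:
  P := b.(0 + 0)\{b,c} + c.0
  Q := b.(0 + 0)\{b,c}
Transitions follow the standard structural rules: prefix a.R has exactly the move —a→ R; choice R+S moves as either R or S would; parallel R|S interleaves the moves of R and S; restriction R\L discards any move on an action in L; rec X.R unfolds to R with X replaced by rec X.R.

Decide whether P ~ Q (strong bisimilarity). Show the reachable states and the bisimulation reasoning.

P ≁ Q

Reachable graph of P (3 states):
  m0 = b.(0 + 0)\{b,c} + c.0 has moves —b→ m1, —c→ m2
  m1 = (0 + 0)\{b,c} has moves ·
  m2 = 0 has moves ·
Reachable graph of Q (2 states):
  n0 = b.(0 + 0)\{b,c} has moves —b→ n1
  n1 = (0 + 0)\{b,c} has moves ·
Partition-refinement fixed point:
  B0 = {m0}
  B1 = {m1, m2, n1}
  B2 = {n0}
m0 ∈ B0, n0 ∈ B2 → different blocks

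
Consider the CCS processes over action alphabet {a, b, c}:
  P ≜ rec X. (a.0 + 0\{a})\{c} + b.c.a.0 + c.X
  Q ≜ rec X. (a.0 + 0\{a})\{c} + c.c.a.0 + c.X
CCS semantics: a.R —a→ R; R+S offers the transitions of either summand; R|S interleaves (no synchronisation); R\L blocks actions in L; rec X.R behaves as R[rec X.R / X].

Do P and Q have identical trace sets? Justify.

P's transition system — 5 states:
  u0 = rec X. (a.0 + 0\{a})\{c} + b.c.a.0 + c.X ⊢ -a-> u1, -b-> u2, -c-> u0
  u1 = 0\{c} ⊢ deadlocked
  u2 = c.a.0 ⊢ -c-> u3
  u3 = a.0 ⊢ -a-> u4
  u4 = 0 ⊢ deadlocked
Q's transition system — 5 states:
  v0 = rec X. (a.0 + 0\{a})\{c} + c.c.a.0 + c.X ⊢ -a-> v1, -c-> v0, -c-> v2
  v1 = 0\{c} ⊢ deadlocked
  v2 = c.a.0 ⊢ -c-> v3
  v3 = a.0 ⊢ -a-> v4
  v4 = 0 ⊢ deadlocked
Executing b from P (initial set {u0}):
  [1] b ⇒ {u2}
  — P admits the full trace.
Executing b from Q (initial set {v0}):
  [1] b ⇒ ∅  — Q cannot continue

NO — witness ⟨b⟩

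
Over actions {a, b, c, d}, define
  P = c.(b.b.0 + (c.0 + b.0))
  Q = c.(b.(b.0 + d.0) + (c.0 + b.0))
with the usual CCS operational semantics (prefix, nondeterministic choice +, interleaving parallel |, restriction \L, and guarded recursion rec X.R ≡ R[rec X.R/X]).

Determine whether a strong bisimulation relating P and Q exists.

not bisimilar

P's transition system — 4 states:
  p0 = c.(b.b.0 + (c.0 + b.0)) has moves ··c··> p1
  p1 = b.b.0 + (c.0 + b.0) has moves ··b··> p2, ··b··> p3, ··c··> p2
  p2 = 0 has moves ∅
  p3 = b.0 has moves ··b··> p2
Q's transition system — 4 states:
  q0 = c.(b.(b.0 + d.0) + (c.0 + b.0)) has moves ··c··> q1
  q1 = b.(b.0 + d.0) + (c.0 + b.0) has moves ··b··> q2, ··b··> q3, ··c··> q2
  q2 = 0 has moves ∅
  q3 = b.0 + d.0 has moves ··b··> q2, ··d··> q2
Coarsest stable partition (strong bisimilarity classes):
  B0 = {p0}
  B1 = {p1}
  B2 = {p3}
  B3 = {p2, q2}
  B4 = {q0}
  B5 = {q1}
  B6 = {q3}
p0 ∈ B0, q0 ∈ B4 → different blocks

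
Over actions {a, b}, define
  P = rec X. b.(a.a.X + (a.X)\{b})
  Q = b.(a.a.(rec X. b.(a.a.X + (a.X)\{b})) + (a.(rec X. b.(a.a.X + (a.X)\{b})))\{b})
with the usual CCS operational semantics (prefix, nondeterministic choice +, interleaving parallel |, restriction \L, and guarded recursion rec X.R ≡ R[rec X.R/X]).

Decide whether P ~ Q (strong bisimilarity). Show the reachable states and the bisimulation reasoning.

P ~ Q

P's transition system — 4 states:
  u0 = rec X. b.(a.a.X + (a.X)\{b}) → —b→ u1
  u1 = a.a.(rec X. b.(a.a.X + (a.X)\{b})) + (a.(rec X. b.(a.a.X + (a.X)\{b})))\{b} → —a→ u2, —a→ u3
  u2 = (rec X. b.(a.a.X + (a.X)\{b}))\{b} → stopped
  u3 = a.(rec X. b.(a.a.X + (a.X)\{b})) → —a→ u0
Q's transition system — 5 states:
  v0 = b.(a.a.(rec X. b.(a.a.X + (a.X)\{b})) + (a.(rec X. b.(a.a.X + (a.X)\{b})))\{b}) → —b→ v1
  v1 = a.a.(rec X. b.(a.a.X + (a.X)\{b})) + (a.(rec X. b.(a.a.X + (a.X)\{b})))\{b} → —a→ v2, —a→ v3
  v2 = (rec X. b.(a.a.X + (a.X)\{b}))\{b} → stopped
  v3 = a.(rec X. b.(a.a.X + (a.X)\{b})) → —a→ v4
  v4 = rec X. b.(a.a.X + (a.X)\{b}) → —b→ v1
Coarsest stable partition (strong bisimilarity classes):
  B0 = {u0, v0, v4}
  B1 = {u1, v1}
  B2 = {u2, v2}
  B3 = {u3, v3}
u0 ∈ B0, v0 ∈ B0 → same block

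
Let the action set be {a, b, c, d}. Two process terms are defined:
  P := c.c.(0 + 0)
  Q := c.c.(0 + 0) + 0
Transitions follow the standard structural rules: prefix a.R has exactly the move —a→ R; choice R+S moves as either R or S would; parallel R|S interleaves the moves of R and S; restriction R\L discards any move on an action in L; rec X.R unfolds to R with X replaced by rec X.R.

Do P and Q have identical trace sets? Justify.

YES

Reachable graph of P (3 states):
  u0 = c.c.(0 + 0) ⊢ —c→ u1
  u1 = c.(0 + 0) ⊢ —c→ u2
  u2 = 0 + 0 ⊢ ·
Reachable graph of Q (3 states):
  v0 = c.c.(0 + 0) + 0 ⊢ —c→ v1
  v1 = c.(0 + 0) ⊢ —c→ v2
  v2 = 0 + 0 ⊢ ·
Coarsest stable partition (strong bisimilarity classes):
  B0 = {u0, v0}
  B1 = {u1, v1}
  B2 = {u2, v2}
u0 ∈ B0, v0 ∈ B0 → same block
Bisimilar ⇒ trace-equivalent.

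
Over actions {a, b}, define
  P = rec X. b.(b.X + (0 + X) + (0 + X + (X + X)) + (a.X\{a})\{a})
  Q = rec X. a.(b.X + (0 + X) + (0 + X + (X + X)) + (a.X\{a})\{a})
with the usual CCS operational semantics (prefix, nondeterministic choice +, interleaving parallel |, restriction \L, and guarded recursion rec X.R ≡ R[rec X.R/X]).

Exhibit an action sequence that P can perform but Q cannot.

LTS(P): 2 reachable states
  u0 = rec X. b.(b.X + (0 + X) + (0 + X + (X + X)) + (a.X\{a})\{a}) ⊢ —b→ u1
  u1 = b.(rec X. b.(b.X + (0 + X) + (0 + X + (X + X)) + (a.X\{a})\{a})) + (0 + (rec X. b.(b.X + (0 + X) + (0 + X + (X + X)) + (a.X\{a})\{a}))) + (0 + (rec X. b.(b.X + (0 + X) + (0 + X + (X + X)) + (a.X\{a})\{a})) + ((rec X. b.(b.X + (0 + X) + (0 + X + (X + X)) + (a.X\{a})\{a})) + (rec X. b.(b.X + (0 + X) + (0 + X + (X + X)) + (a.X\{a})\{a})))) + (a.(rec X. b.(b.X + (0 + X) + (0 + X + (X + X)) + (a.X\{a})\{a}))\{a})\{a} ⊢ —b→ u0, —b→ u1
LTS(Q): 2 reachable states
  v0 = rec X. a.(b.X + (0 + X) + (0 + X + (X + X)) + (a.X\{a})\{a}) ⊢ —a→ v1
  v1 = b.(rec X. a.(b.X + (0 + X) + (0 + X + (X + X)) + (a.X\{a})\{a})) + (0 + (rec X. a.(b.X + (0 + X) + (0 + X + (X + X)) + (a.X\{a})\{a}))) + (0 + (rec X. a.(b.X + (0 + X) + (0 + X + (X + X)) + (a.X\{a})\{a})) + ((rec X. a.(b.X + (0 + X) + (0 + X + (X + X)) + (a.X\{a})\{a})) + (rec X. a.(b.X + (0 + X) + (0 + X + (X + X)) + (a.X\{a})\{a})))) + (a.(rec X. a.(b.X + (0 + X) + (0 + X + (X + X)) + (a.X\{a})\{a}))\{a})\{a} ⊢ —a→ v1, —b→ v0
Executing b from P (initial set {u0}):
  after b @ step 1: {u1}
  P completes σ.
Executing b from Q (initial set {v0}):
  after b @ step 1: no successor for Q

b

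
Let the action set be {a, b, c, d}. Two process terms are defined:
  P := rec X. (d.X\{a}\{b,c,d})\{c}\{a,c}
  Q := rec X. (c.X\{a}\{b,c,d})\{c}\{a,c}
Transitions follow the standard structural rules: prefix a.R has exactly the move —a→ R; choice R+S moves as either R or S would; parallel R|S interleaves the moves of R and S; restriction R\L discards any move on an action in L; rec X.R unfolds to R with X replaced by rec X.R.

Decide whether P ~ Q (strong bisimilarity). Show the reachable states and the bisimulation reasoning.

LTS(P): 2 reachable states
  m0 = rec X. (d.X\{a}\{b,c,d})\{c}\{a,c} | ··d··> m1
  m1 = (rec X. (d.X\{a}\{b,c,d})\{c}\{a,c})\{a}\{b,c,d}\{c}\{a,c} | ·
LTS(Q): 1 reachable states
  n0 = rec X. (c.X\{a}\{b,c,d})\{c}\{a,c} | ·
Partition-refinement fixed point:
  B0 = {m0}
  B1 = {m1, n0}
m0 ∈ B0, n0 ∈ B1 → different blocks

P ≁ Q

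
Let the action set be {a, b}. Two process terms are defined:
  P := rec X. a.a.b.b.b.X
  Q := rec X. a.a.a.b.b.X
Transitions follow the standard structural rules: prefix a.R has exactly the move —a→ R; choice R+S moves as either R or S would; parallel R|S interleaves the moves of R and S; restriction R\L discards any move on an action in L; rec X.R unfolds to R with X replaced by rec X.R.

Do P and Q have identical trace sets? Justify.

P's transition system — 5 states:
  s0 = rec X. a.a.b.b.b.X :: —a→ s1
  s1 = a.b.b.b.(rec X. a.a.b.b.b.X) :: —a→ s2
  s2 = b.b.b.(rec X. a.a.b.b.b.X) :: —b→ s3
  s3 = b.b.(rec X. a.a.b.b.b.X) :: —b→ s4
  s4 = b.(rec X. a.a.b.b.b.X) :: —b→ s0
Q's transition system — 5 states:
  t0 = rec X. a.a.a.b.b.X :: —a→ t1
  t1 = a.a.b.b.(rec X. a.a.a.b.b.X) :: —a→ t2
  t2 = a.b.b.(rec X. a.a.a.b.b.X) :: —a→ t3
  t3 = b.b.(rec X. a.a.a.b.b.X) :: —b→ t4
  t4 = b.(rec X. a.a.a.b.b.X) :: —b→ t0
Run σ = ⟨aab⟩ on P: start {s0}
  [1] a ⇒ {s1}
  [2] a ⇒ {s2}
  [3] b ⇒ {s3}
  P completes σ.
Run σ = ⟨aab⟩ on Q: start {t0}
  [1] a ⇒ {t1}
  [2] a ⇒ {t2}
  [3] b ⇒ ∅  — Q cannot continue

trace-distinct — witness ⟨aab⟩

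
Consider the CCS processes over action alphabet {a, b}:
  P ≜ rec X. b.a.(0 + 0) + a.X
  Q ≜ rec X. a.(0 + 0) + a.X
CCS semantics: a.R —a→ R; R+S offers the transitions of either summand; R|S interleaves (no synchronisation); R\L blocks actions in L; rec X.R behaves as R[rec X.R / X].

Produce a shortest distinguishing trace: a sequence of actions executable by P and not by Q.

Reachable graph of P (3 states):
  p0 = rec X. b.a.(0 + 0) + a.X has moves —a→ p0, —b→ p1
  p1 = a.(0 + 0) has moves —a→ p2
  p2 = 0 + 0 has moves ∅
Reachable graph of Q (2 states):
  q0 = rec X. a.(0 + 0) + a.X has moves —a→ q0, —a→ q1
  q1 = 0 + 0 has moves ∅
Run σ = ⟨b⟩ on P: start {p0}
  [1] b ⇒ {p1}
  ✓ P
Run σ = ⟨b⟩ on Q: start {q0}
  [1] b ⇒ ∅ (Q stuck)

b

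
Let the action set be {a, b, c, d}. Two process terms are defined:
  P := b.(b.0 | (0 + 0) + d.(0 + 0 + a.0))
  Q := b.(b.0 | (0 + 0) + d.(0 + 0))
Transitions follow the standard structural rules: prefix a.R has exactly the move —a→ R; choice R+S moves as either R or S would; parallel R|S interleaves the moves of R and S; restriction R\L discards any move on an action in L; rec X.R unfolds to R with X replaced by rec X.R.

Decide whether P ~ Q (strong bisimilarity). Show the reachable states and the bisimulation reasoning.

Reachable graph of P (5 states):
  u0 = b.(b.0 | (0 + 0) + d.(0 + 0 + a.0)) has moves ··b··> u1
  u1 = b.0 | (0 + 0) + d.(0 + 0 + a.0) has moves ··b··> u2, ··d··> u3
  u2 = 0 | (0 + 0) has moves ·
  u3 = 0 + 0 + a.0 has moves ··a··> u4
  u4 = 0 has moves ·
Reachable graph of Q (4 states):
  v0 = b.(b.0 | (0 + 0) + d.(0 + 0)) has moves ··b··> v1
  v1 = b.0 | (0 + 0) + d.(0 + 0) has moves ··b··> v2, ··d··> v3
  v2 = 0 | (0 + 0) has moves ·
  v3 = 0 + 0 has moves ·
Coarsest stable partition (strong bisimilarity classes):
  B0 = {u0}
  B1 = {u1}
  B2 = {u2, u4, v2, v3}
  B3 = {u3}
  B4 = {v0}
  B5 = {v1}
u0 ∈ B0, v0 ∈ B4 → different blocks

NO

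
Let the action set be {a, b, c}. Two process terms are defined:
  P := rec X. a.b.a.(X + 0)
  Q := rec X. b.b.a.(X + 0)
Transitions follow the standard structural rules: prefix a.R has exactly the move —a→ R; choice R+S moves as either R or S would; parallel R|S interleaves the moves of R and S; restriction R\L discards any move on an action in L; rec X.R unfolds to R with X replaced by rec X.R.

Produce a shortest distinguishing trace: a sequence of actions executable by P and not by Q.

a

LTS(P): 4 reachable states
  m0 = rec X. a.b.a.(X + 0) :: --a--▸ m1
  m1 = b.a.((rec X. a.b.a.(X + 0)) + 0) :: --b--▸ m2
  m2 = a.((rec X. a.b.a.(X + 0)) + 0) :: --a--▸ m3
  m3 = (rec X. a.b.a.(X + 0)) + 0 :: --a--▸ m1
LTS(Q): 4 reachable states
  n0 = rec X. b.b.a.(X + 0) :: --b--▸ n1
  n1 = b.a.((rec X. b.b.a.(X + 0)) + 0) :: --b--▸ n2
  n2 = a.((rec X. b.b.a.(X + 0)) + 0) :: --a--▸ n3
  n3 = (rec X. b.b.a.(X + 0)) + 0 :: --b--▸ n1
Trace ⟨a⟩ through P, begin at {m0}:
  step 1 (a): {m1}
  P completes σ.
Trace ⟨a⟩ through Q, begin at {n0}:
  step 1 (a): ∅ (Q stuck)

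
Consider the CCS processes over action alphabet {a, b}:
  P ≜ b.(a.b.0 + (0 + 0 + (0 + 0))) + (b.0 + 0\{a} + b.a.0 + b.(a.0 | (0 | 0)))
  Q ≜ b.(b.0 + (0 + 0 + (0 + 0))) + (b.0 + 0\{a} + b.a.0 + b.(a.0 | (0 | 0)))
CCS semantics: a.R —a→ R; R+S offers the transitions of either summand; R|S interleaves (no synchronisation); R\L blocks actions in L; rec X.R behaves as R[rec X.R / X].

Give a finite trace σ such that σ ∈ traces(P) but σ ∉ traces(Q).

LTS(P): 7 reachable states
  s0 = b.(a.b.0 + (0 + 0 + (0 + 0))) + (b.0 + 0\{a} + b.a.0 + b.(a.0 | (0 | 0))) ⊢ ··b··> s1, ··b··> s2, ··b··> s3, ··b··> s4
  s1 = 0 ⊢ ∅
  s2 = a.0 ⊢ ··a··> s1
  s3 = a.0 | (0 | 0) ⊢ ··a··> s5
  s4 = a.b.0 + (0 + 0 + (0 + 0)) ⊢ ··a··> s6
  s5 = 0 | (0 | 0) ⊢ ∅
  s6 = b.0 ⊢ ··b··> s1
LTS(Q): 6 reachable states
  t0 = b.(b.0 + (0 + 0 + (0 + 0))) + (b.0 + 0\{a} + b.a.0 + b.(a.0 | (0 | 0))) ⊢ ··b··> t1, ··b··> t2, ··b··> t3, ··b··> t4
  t1 = 0 ⊢ ∅
  t2 = a.0 ⊢ ··a··> t1
  t3 = a.0 | (0 | 0) ⊢ ··a··> t5
  t4 = b.0 + (0 + 0 + (0 + 0)) ⊢ ··b··> t1
  t5 = 0 | (0 | 0) ⊢ ∅
Trace ⟨bab⟩ through P, begin at {s0}:
  step 1 (b): {s1, s2, s3, s4}
  step 2 (a): {s1, s5, s6}
  step 3 (b): {s1}
  — P admits the full trace.
Trace ⟨bab⟩ through Q, begin at {t0}:
  step 1 (b): {t1, t2, t3, t4}
  step 2 (a): {t1, t5}
  step 3 (b): ∅  — Q cannot continue

bab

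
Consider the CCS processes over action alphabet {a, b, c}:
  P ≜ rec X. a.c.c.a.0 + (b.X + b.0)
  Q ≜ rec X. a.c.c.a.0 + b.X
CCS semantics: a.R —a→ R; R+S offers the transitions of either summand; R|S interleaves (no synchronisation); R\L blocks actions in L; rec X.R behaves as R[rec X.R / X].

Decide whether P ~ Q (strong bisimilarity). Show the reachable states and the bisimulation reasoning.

Reachable graph of P (5 states):
  p0 = rec X. a.c.c.a.0 + (b.X + b.0) :: =a=> p1, =b=> p0, =b=> p2
  p1 = c.c.a.0 :: =c=> p3
  p2 = 0 :: (no moves)
  p3 = c.a.0 :: =c=> p4
  p4 = a.0 :: =a=> p2
Reachable graph of Q (5 states):
  q0 = rec X. a.c.c.a.0 + b.X :: =a=> q1, =b=> q0
  q1 = c.c.a.0 :: =c=> q2
  q2 = c.a.0 :: =c=> q3
  q3 = a.0 :: =a=> q4
  q4 = 0 :: (no moves)
Bisimilarity quotient blocks:
  B0 = {p0}
  B1 = {p2, q4}
  B2 = {p1, q1}
  B3 = {p3, q2}
  B4 = {p4, q3}
  B5 = {q0}
p0 ∈ B0, q0 ∈ B5 → different blocks

P ≁ Q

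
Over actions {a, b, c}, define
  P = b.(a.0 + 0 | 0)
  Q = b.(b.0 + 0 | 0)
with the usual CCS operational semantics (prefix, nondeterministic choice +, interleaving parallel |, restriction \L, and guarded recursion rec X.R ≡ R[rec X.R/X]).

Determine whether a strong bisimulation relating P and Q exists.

not bisimilar

P's transition system — 3 states:
  m0 = b.(a.0 + 0 | 0) :: —b→ m1
  m1 = a.0 + 0 | 0 :: —a→ m2
  m2 = 0 :: stopped
Q's transition system — 3 states:
  n0 = b.(b.0 + 0 | 0) :: —b→ n1
  n1 = b.0 + 0 | 0 :: —b→ n2
  n2 = 0 :: stopped
Bisimilarity quotient blocks:
  B0 = {m0}
  B1 = {m1}
  B2 = {m2, n2}
  B3 = {n0}
  B4 = {n1}
m0 ∈ B0, n0 ∈ B3 → different blocks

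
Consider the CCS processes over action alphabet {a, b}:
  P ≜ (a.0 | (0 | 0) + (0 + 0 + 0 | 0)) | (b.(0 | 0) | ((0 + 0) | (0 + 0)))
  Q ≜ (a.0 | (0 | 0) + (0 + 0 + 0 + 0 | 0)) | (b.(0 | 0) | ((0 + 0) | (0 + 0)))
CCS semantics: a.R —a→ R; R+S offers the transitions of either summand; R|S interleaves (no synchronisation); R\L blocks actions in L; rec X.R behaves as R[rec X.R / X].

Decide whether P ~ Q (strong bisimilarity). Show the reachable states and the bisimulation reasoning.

bisimilar

Reachable graph of P (4 states):
  m0 = (a.0 | (0 | 0) + (0 + 0 + 0 | 0)) | (b.(0 | 0) | ((0 + 0) | (0 + 0))) :: —a→ m1, —b→ m2
  m1 = 0 | (0 | 0) | (b.(0 | 0) | ((0 + 0) | (0 + 0))) :: —b→ m3
  m2 = (a.0 | (0 | 0) + (0 + 0 + 0 | 0)) | (0 | 0 | ((0 + 0) | (0 + 0))) :: —a→ m3
  m3 = 0 | (0 | 0) | (0 | 0 | ((0 + 0) | (0 + 0))) :: deadlocked
Reachable graph of Q (4 states):
  n0 = (a.0 | (0 | 0) + (0 + 0 + 0 + 0 | 0)) | (b.(0 | 0) | ((0 + 0) | (0 + 0))) :: —a→ n1, —b→ n2
  n1 = 0 | (0 | 0) | (b.(0 | 0) | ((0 + 0) | (0 + 0))) :: —b→ n3
  n2 = (a.0 | (0 | 0) + (0 + 0 + 0 + 0 | 0)) | (0 | 0 | ((0 + 0) | (0 + 0))) :: —a→ n3
  n3 = 0 | (0 | 0) | (0 | 0 | ((0 + 0) | (0 + 0))) :: deadlocked
Partition-refinement fixed point:
  B0 = {m0, n0}
  B1 = {m2, n2}
  B2 = {m3, n3}
  B3 = {m1, n1}
m0 ∈ B0, n0 ∈ B0 → same block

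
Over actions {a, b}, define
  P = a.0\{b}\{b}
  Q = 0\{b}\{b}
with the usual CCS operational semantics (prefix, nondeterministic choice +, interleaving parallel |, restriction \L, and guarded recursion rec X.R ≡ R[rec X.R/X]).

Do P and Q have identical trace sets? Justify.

trace-distinct — witness ⟨a⟩

Reachable graph of P (2 states):
  p0 = a.0\{b}\{b} ⊢ -a-> p1
  p1 = 0\{b}\{b} ⊢ ∅
Reachable graph of Q (1 states):
  q0 = 0\{b}\{b} ⊢ ∅
Executing a from P (initial set {p0}):
  [1] a ⇒ {p1}
  ✓ P
Executing a from Q (initial set {q0}):
  [1] a ⇒ ∅ (Q stuck)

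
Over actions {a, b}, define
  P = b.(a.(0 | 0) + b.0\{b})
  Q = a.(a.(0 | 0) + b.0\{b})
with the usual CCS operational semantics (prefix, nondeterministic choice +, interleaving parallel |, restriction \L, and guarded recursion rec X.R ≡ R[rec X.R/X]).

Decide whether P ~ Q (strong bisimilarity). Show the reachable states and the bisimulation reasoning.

LTS(P): 4 reachable states
  s0 = b.(a.(0 | 0) + b.0\{b}) | ··b··> s1
  s1 = a.(0 | 0) + b.0\{b} | ··a··> s2, ··b··> s3
  s2 = 0 | 0 | deadlocked
  s3 = 0\{b} | deadlocked
LTS(Q): 4 reachable states
  t0 = a.(a.(0 | 0) + b.0\{b}) | ··a··> t1
  t1 = a.(0 | 0) + b.0\{b} | ··a··> t2, ··b··> t3
  t2 = 0 | 0 | deadlocked
  t3 = 0\{b} | deadlocked
Coarsest stable partition (strong bisimilarity classes):
  B0 = {s0}
  B1 = {s1, t1}
  B2 = {s2, s3, t2, t3}
  B3 = {t0}
s0 ∈ B0, t0 ∈ B3 → different blocks

NO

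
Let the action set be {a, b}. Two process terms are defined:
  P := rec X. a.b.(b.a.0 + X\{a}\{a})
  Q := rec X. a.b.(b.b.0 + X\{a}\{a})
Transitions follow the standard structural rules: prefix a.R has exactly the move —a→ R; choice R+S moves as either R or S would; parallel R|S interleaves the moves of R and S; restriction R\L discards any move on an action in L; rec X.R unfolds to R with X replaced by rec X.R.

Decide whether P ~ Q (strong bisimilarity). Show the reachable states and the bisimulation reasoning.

not bisimilar

Reachable graph of P (5 states):
  u0 = rec X. a.b.(b.a.0 + X\{a}\{a}) :: =a=> u1
  u1 = b.(b.a.0 + (rec X. a.b.(b.a.0 + X\{a}\{a}))\{a}\{a}) :: =b=> u2
  u2 = b.a.0 + (rec X. a.b.(b.a.0 + X\{a}\{a}))\{a}\{a} :: =b=> u3
  u3 = a.0 :: =a=> u4
  u4 = 0 :: stopped
Reachable graph of Q (5 states):
  v0 = rec X. a.b.(b.b.0 + X\{a}\{a}) :: =a=> v1
  v1 = b.(b.b.0 + (rec X. a.b.(b.b.0 + X\{a}\{a}))\{a}\{a}) :: =b=> v2
  v2 = b.b.0 + (rec X. a.b.(b.b.0 + X\{a}\{a}))\{a}\{a} :: =b=> v3
  v3 = b.0 :: =b=> v4
  v4 = 0 :: stopped
Coarsest stable partition (strong bisimilarity classes):
  B0 = {u0}
  B1 = {u1}
  B2 = {u2}
  B3 = {u3}
  B4 = {u4, v4}
  B5 = {v0}
  B6 = {v1}
  B7 = {v2}
  B8 = {v3}
u0 ∈ B0, v0 ∈ B5 → different blocks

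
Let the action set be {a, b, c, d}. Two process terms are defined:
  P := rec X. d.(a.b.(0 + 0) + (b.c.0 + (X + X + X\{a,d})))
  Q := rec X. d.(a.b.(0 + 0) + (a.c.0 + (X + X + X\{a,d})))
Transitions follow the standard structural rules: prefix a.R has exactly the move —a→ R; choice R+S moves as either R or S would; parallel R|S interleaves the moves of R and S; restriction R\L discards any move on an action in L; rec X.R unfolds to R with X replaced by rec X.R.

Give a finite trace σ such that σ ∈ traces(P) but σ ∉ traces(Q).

P's transition system — 6 states:
  p0 = rec X. d.(a.b.(0 + 0) + (b.c.0 + (X + X + X\{a,d}))) → =d=> p1
  p1 = a.b.(0 + 0) + (b.c.0 + ((rec X. d.(a.b.(0 + 0) + (b.c.0 + (X + X + X\{a,d})))) + (rec X. d.(a.b.(0 + 0) + (b.c.0 + (X + X + X\{a,d})))) + (rec X. d.(a.b.(0 + 0) + (b.c.0 + (X + X + X\{a,d}))))\{a,d})) → =a=> p2, =b=> p3, =d=> p1
  p2 = b.(0 + 0) → =b=> p4
  p3 = c.0 → =c=> p5
  p4 = 0 + 0 → deadlocked
  p5 = 0 → deadlocked
Q's transition system — 6 states:
  q0 = rec X. d.(a.b.(0 + 0) + (a.c.0 + (X + X + X\{a,d}))) → =d=> q1
  q1 = a.b.(0 + 0) + (a.c.0 + ((rec X. d.(a.b.(0 + 0) + (a.c.0 + (X + X + X\{a,d})))) + (rec X. d.(a.b.(0 + 0) + (a.c.0 + (X + X + X\{a,d})))) + (rec X. d.(a.b.(0 + 0) + (a.c.0 + (X + X + X\{a,d}))))\{a,d})) → =a=> q2, =a=> q3, =d=> q1
  q2 = b.(0 + 0) → =b=> q4
  q3 = c.0 → =c=> q5
  q4 = 0 + 0 → deadlocked
  q5 = 0 → deadlocked
Run σ = ⟨db⟩ on P: start {p0}
  after d @ step 1: {p1}
  after b @ step 2: {p3}
  ✓ P
Run σ = ⟨db⟩ on Q: start {q0}
  after d @ step 1: {q1}
  after b @ step 2: no successor for Q

db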